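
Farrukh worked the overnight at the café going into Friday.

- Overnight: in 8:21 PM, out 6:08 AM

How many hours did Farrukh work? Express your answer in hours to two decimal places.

Overnight: 8:21 PM → midnight = 3 h 39 min; midnight → 6:08 AM = 6 h 8 min; span 9 h 47 min

9.78 hours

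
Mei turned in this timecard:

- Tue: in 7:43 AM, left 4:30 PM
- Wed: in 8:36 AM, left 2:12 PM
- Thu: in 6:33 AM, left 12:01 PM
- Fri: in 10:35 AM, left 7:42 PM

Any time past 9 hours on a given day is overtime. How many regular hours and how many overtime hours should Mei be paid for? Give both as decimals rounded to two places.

Tue: 7:43 AM–4:30 PM = 8 h 47 min
Wed: 8:36 AM–2:12 PM = 5 h 36 min
Thu: 6:33 AM–12:01 PM = 5 h 28 min
Fri: 10:35 AM–7:42 PM = 9 h 7 min
Tue reg 8 h 47 min / OT 0 h 0 min; Wed reg 5 h 36 min / OT 0 h 0 min; Thu reg 5 h 28 min / OT 0 h 0 min; Fri reg 9 h 0 min / OT 0 h 7 min.
Totals: regular 28 h 51 min, overtime 0 h 7 min.

Regular 28.85 hours, overtime 0.12 hours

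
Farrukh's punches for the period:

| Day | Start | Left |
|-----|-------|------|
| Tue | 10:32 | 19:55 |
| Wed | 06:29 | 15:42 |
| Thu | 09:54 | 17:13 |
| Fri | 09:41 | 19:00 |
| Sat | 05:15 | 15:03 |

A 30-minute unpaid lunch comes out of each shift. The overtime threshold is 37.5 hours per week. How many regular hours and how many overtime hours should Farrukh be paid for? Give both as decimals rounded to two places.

Regular 37.50 hours, overtime 5.03 hours

Tue: 10:32–19:55 = 9 h 23 min; less 30 min break → 8 h 53 min
Wed: 06:29–15:42 = 9 h 13 min; less 30 min break → 8 h 43 min
Thu: 09:54–17:13 = 7 h 19 min; less 30 min break → 6 h 49 min
Fri: 09:41–19:00 = 9 h 19 min; less 30 min break → 8 h 49 min
Sat: 05:15–15:03 = 9 h 48 min; less 30 min break → 9 h 18 min
Total worked: 42 h 32 min = 42.53 h.
Threshold 37.5 h → overtime 5 h 2 min, regular 37 h 30 min.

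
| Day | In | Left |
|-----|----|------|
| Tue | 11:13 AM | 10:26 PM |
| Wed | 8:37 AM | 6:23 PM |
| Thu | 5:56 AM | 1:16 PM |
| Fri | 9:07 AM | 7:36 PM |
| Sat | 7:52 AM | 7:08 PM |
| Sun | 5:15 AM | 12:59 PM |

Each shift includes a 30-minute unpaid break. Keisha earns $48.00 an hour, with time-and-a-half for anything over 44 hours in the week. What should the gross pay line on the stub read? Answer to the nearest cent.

Tue: 11:13 AM–10:26 PM = 11 h 13 min; less 30 min break → 10 h 43 min
Wed: 8:37 AM–6:23 PM = 9 h 46 min; less 30 min break → 9 h 16 min
Thu: 5:56 AM–1:16 PM = 7 h 20 min; less 30 min break → 6 h 50 min
Fri: 9:07 AM–7:36 PM = 10 h 29 min; less 30 min break → 9 h 59 min
Sat: 7:52 AM–7:08 PM = 11 h 16 min; less 30 min break → 10 h 46 min
Sun: 5:15 AM–12:59 PM = 7 h 44 min; less 30 min break → 7 h 14 min
Total worked: 54 h 48 min = 3288 min.
Regular 44 h 0 min = 2640 min at $48.00/h; overtime 10 h 48 min = 648 min at $72.00/h.
Pay = (2640 × $48.00 + 648 × $72.00) ÷ 60 = $2889.60.

$2889.60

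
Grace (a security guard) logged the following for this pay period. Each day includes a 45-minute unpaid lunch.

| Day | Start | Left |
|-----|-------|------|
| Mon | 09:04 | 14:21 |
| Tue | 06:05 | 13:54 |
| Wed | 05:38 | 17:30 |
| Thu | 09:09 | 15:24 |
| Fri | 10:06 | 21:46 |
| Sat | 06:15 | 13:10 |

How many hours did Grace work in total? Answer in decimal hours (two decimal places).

45.30 hours

Mon: 09:04–14:21 = 5 h 17 min; less 45 min break → 4 h 32 min
Tue: 06:05–13:54 = 7 h 49 min; less 45 min break → 7 h 4 min
Wed: 05:38–17:30 = 11 h 52 min; less 45 min break → 11 h 7 min
Thu: 09:09–15:24 = 6 h 15 min; less 45 min break → 5 h 30 min
Fri: 10:06–21:46 = 11 h 40 min; less 45 min break → 10 h 55 min
Sat: 06:15–13:10 = 6 h 55 min; less 45 min break → 6 h 10 min
Total: 4 h 32 min + 7 h 4 min + 11 h 7 min + 5 h 30 min + 10 h 55 min + 6 h 10 min = 45 h 18 min.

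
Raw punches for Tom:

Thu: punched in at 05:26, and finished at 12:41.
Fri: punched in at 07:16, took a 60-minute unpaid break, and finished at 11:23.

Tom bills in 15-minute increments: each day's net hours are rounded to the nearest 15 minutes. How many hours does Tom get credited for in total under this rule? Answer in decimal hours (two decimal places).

Thu: 05:26–12:41 = 7 h 15 min → rounds to 7 h 15 min
Fri: 07:16–11:23 = 4 h 7 min − 60 min = 3 h 7 min → rounds to 3 h 0 min
Total credited: 10 h 15 min.

10.25 hours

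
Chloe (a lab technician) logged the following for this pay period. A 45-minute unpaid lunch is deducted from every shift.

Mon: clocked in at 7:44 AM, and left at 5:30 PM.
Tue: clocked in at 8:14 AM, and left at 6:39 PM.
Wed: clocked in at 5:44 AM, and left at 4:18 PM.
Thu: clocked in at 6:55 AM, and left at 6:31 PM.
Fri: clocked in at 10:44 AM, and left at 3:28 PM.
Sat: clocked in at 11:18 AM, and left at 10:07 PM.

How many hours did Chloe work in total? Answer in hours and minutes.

Mon: 7:44 AM–5:30 PM = 9 h 46 min; less 45 min break → 9 h 1 min
Tue: 8:14 AM–6:39 PM = 10 h 25 min; less 45 min break → 9 h 40 min
Wed: 5:44 AM–4:18 PM = 10 h 34 min; less 45 min break → 9 h 49 min
Thu: 6:55 AM–6:31 PM = 11 h 36 min; less 45 min break → 10 h 51 min
Fri: 10:44 AM–3:28 PM = 4 h 44 min; less 45 min break → 3 h 59 min
Sat: 11:18 AM–10:07 PM = 10 h 49 min; less 45 min break → 10 h 4 min
Total: 9 h 1 min + 9 h 40 min + 9 h 49 min + 10 h 51 min + 3 h 59 min + 10 h 4 min = 53 h 24 min.

53 h 24 min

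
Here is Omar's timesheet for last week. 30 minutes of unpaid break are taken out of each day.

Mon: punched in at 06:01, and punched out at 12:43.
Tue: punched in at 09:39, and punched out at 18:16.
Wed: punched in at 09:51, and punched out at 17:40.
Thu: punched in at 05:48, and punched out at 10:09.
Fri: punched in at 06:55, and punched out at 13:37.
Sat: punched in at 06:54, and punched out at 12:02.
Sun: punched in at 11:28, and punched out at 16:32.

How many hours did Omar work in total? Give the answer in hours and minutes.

Mon: 06:01–12:43 = 6 h 42 min; less 30 min break → 6 h 12 min
Tue: 09:39–18:16 = 8 h 37 min; less 30 min break → 8 h 7 min
Wed: 09:51–17:40 = 7 h 49 min; less 30 min break → 7 h 19 min
Thu: 05:48–10:09 = 4 h 21 min; less 30 min break → 3 h 51 min
Fri: 06:55–13:37 = 6 h 42 min; less 30 min break → 6 h 12 min
Sat: 06:54–12:02 = 5 h 8 min; less 30 min break → 4 h 38 min
Sun: 11:28–16:32 = 5 h 4 min; less 30 min break → 4 h 34 min
Total: 6 h 12 min + 8 h 7 min + 7 h 19 min + 3 h 51 min + 6 h 12 min + 4 h 38 min + 4 h 34 min = 40 h 53 min.

40 h 53 min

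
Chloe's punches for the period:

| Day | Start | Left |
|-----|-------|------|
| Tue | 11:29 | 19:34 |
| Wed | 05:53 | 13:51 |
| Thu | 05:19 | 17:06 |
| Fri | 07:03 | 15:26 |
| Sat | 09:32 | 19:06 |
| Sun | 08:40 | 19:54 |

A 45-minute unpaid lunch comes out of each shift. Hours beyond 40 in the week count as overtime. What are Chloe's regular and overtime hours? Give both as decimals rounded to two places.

Tue: 11:29–19:34 = 8 h 5 min; less 45 min break → 7 h 20 min
Wed: 05:53–13:51 = 7 h 58 min; less 45 min break → 7 h 13 min
Thu: 05:19–17:06 = 11 h 47 min; less 45 min break → 11 h 2 min
Fri: 07:03–15:26 = 8 h 23 min; less 45 min break → 7 h 38 min
Sat: 09:32–19:06 = 9 h 34 min; less 45 min break → 8 h 49 min
Sun: 08:40–19:54 = 11 h 14 min; less 45 min break → 10 h 29 min
Total worked: 52 h 31 min = 52.52 h.
Threshold 40 h → overtime 12 h 31 min, regular 40 h 0 min.

Regular 40.00 hours, overtime 12.52 hours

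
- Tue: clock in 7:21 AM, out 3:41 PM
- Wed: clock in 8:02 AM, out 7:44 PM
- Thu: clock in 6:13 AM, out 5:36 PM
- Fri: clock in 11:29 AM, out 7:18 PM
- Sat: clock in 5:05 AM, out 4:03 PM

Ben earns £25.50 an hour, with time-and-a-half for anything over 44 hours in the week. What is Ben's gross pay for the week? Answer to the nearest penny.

Tue: 7:21 AM–3:41 PM = 8 h 20 min
Wed: 8:02 AM–7:44 PM = 11 h 42 min
Thu: 6:13 AM–5:36 PM = 11 h 23 min
Fri: 11:29 AM–7:18 PM = 7 h 49 min
Sat: 5:05 AM–4:03 PM = 10 h 58 min
Total worked: 50 h 12 min = 3012 min.
Regular 44 h 0 min = 2640 min at £25.50/h; overtime 6 h 12 min = 372 min at £38.25/h.
Pay = (2640 × £25.50 + 372 × £38.25) ÷ 60 = £1359.15.

£1359.15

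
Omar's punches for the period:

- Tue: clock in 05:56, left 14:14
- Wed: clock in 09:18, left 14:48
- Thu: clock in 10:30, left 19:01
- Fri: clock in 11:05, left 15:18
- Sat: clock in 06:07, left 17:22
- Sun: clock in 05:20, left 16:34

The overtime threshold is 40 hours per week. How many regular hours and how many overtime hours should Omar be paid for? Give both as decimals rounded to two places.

Regular 40.00 hours, overtime 9.02 hours

Tue: 05:56–14:14 = 8 h 18 min
Wed: 09:18–14:48 = 5 h 30 min
Thu: 10:30–19:01 = 8 h 31 min
Fri: 11:05–15:18 = 4 h 13 min
Sat: 06:07–17:22 = 11 h 15 min
Sun: 05:20–16:34 = 11 h 14 min
Total worked: 49 h 1 min = 49.02 h.
Threshold 40 h → overtime 9 h 1 min, regular 40 h 0 min.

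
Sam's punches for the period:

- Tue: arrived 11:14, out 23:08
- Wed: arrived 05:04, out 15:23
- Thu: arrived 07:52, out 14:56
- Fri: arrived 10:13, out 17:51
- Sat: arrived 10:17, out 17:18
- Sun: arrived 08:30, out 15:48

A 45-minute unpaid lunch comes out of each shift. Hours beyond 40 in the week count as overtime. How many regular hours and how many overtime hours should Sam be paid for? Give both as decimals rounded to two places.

Tue: 11:14–23:08 = 11 h 54 min; less 45 min break → 11 h 9 min
Wed: 05:04–15:23 = 10 h 19 min; less 45 min break → 9 h 34 min
Thu: 07:52–14:56 = 7 h 4 min; less 45 min break → 6 h 19 min
Fri: 10:13–17:51 = 7 h 38 min; less 45 min break → 6 h 53 min
Sat: 10:17–17:18 = 7 h 1 min; less 45 min break → 6 h 16 min
Sun: 08:30–15:48 = 7 h 18 min; less 45 min break → 6 h 33 min
Total worked: 46 h 44 min = 46.73 h.
Threshold 40 h → overtime 6 h 44 min, regular 40 h 0 min.

Regular 40.00 hours, overtime 6.73 hours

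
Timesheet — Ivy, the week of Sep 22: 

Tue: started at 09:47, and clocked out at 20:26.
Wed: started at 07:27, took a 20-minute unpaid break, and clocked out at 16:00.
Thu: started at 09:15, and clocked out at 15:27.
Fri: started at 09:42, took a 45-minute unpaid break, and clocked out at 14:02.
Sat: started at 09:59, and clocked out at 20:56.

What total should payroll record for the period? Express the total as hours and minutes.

Tue: 09:47–20:26 = 10 h 39 min
Wed: 07:27–16:00 = 8 h 33 min; less 20 min break → 8 h 13 min
Thu: 09:15–15:27 = 6 h 12 min
Fri: 09:42–14:02 = 4 h 20 min; less 45 min break → 3 h 35 min
Sat: 09:59–20:56 = 10 h 57 min
Total: 10 h 39 min + 8 h 13 min + 6 h 12 min + 3 h 35 min + 10 h 57 min = 39 h 36 min.

39 h 36 min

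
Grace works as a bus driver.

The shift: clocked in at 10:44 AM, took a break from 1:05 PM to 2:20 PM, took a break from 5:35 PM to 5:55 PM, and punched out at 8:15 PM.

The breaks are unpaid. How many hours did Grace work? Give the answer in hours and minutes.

The shift: 10:44 AM–8:15 PM = 9 h 31 min; less 95 min break → 7 h 56 min

7 h 56 min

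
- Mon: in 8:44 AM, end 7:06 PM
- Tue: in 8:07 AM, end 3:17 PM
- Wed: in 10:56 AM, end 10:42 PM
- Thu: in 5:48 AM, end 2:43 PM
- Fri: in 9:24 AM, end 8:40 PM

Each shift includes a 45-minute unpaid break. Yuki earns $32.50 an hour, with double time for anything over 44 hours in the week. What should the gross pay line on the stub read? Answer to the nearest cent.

$1542.67

Mon: 8:44 AM–7:06 PM = 10 h 22 min; less 45 min break → 9 h 37 min
Tue: 8:07 AM–3:17 PM = 7 h 10 min; less 45 min break → 6 h 25 min
Wed: 10:56 AM–10:42 PM = 11 h 46 min; less 45 min break → 11 h 1 min
Thu: 5:48 AM–2:43 PM = 8 h 55 min; less 45 min break → 8 h 10 min
Fri: 9:24 AM–8:40 PM = 11 h 16 min; less 45 min break → 10 h 31 min
Total worked: 45 h 44 min = 2744 min.
Regular 44 h 0 min = 2640 min at $32.50/h; overtime 1 h 44 min = 104 min at $65.00/h.
Pay = (2640 × $32.50 + 104 × $65.00) ÷ 60 = $1542.67.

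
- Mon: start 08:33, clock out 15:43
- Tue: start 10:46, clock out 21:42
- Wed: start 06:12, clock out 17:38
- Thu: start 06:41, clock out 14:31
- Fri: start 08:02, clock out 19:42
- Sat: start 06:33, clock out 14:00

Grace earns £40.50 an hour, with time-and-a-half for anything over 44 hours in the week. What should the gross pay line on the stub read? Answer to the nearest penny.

£2540.36

Mon: 08:33–15:43 = 7 h 10 min
Tue: 10:46–21:42 = 10 h 56 min
Wed: 06:12–17:38 = 11 h 26 min
Thu: 06:41–14:31 = 7 h 50 min
Fri: 08:02–19:42 = 11 h 40 min
Sat: 06:33–14:00 = 7 h 27 min
Total worked: 56 h 29 min = 3389 min.
Regular 44 h 0 min = 2640 min at £40.50/h; overtime 12 h 29 min = 749 min at £60.75/h.
Pay = (2640 × £40.50 + 749 × £60.75) ÷ 60 = £2540.36.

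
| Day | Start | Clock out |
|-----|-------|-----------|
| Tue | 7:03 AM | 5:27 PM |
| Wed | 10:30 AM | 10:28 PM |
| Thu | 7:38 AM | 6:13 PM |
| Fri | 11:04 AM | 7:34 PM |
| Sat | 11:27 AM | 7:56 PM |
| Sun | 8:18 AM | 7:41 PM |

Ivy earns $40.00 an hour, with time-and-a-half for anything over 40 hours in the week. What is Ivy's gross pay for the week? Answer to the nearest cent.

$2879.00

Tue: 7:03 AM–5:27 PM = 10 h 24 min
Wed: 10:30 AM–10:28 PM = 11 h 58 min
Thu: 7:38 AM–6:13 PM = 10 h 35 min
Fri: 11:04 AM–7:34 PM = 8 h 30 min
Sat: 11:27 AM–7:56 PM = 8 h 29 min
Sun: 8:18 AM–7:41 PM = 11 h 23 min
Total worked: 61 h 19 min = 3679 min.
Regular 40 h 0 min = 2400 min at $40.00/h; overtime 21 h 19 min = 1279 min at $60.00/h.
Pay = (2400 × $40.00 + 1279 × $60.00) ÷ 60 = $2879.00.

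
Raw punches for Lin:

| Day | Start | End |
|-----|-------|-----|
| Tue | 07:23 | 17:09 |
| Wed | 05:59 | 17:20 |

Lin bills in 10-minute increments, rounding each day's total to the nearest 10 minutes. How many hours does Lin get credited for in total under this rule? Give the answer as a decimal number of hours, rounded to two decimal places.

Tue: 07:23–17:09 = 9 h 46 min → rounds to 9 h 50 min
Wed: 05:59–17:20 = 11 h 21 min → rounds to 11 h 20 min
Total credited: 21 h 10 min.

21.17 hours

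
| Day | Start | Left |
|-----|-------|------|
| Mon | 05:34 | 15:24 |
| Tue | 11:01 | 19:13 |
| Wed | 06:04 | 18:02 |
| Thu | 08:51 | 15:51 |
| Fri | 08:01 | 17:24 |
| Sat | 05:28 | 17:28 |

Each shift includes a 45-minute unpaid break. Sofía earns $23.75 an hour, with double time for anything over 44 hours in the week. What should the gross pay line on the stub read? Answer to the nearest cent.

$1514.46

Mon: 05:34–15:24 = 9 h 50 min; less 45 min break → 9 h 5 min
Tue: 11:01–19:13 = 8 h 12 min; less 45 min break → 7 h 27 min
Wed: 06:04–18:02 = 11 h 58 min; less 45 min break → 11 h 13 min
Thu: 08:51–15:51 = 7 h 0 min; less 45 min break → 6 h 15 min
Fri: 08:01–17:24 = 9 h 23 min; less 45 min break → 8 h 38 min
Sat: 05:28–17:28 = 12 h 0 min; less 45 min break → 11 h 15 min
Total worked: 53 h 53 min = 3233 min.
Regular 44 h 0 min = 2640 min at $23.75/h; overtime 9 h 53 min = 593 min at $47.50/h.
Pay = (2640 × $23.75 + 593 × $47.50) ÷ 60 = $1514.46.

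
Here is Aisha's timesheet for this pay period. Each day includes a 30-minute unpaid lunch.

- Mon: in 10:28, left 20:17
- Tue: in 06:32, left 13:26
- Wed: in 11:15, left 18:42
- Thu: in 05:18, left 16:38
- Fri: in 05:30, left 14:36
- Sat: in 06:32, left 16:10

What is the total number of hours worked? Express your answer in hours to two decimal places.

Mon: 10:28–20:17 = 9 h 49 min; less 30 min break → 9 h 19 min
Tue: 06:32–13:26 = 6 h 54 min; less 30 min break → 6 h 24 min
Wed: 11:15–18:42 = 7 h 27 min; less 30 min break → 6 h 57 min
Thu: 05:18–16:38 = 11 h 20 min; less 30 min break → 10 h 50 min
Fri: 05:30–14:36 = 9 h 6 min; less 30 min break → 8 h 36 min
Sat: 06:32–16:10 = 9 h 38 min; less 30 min break → 9 h 8 min
Total: 9 h 19 min + 6 h 24 min + 6 h 57 min + 10 h 50 min + 8 h 36 min + 9 h 8 min = 51 h 14 min.

51.23 hours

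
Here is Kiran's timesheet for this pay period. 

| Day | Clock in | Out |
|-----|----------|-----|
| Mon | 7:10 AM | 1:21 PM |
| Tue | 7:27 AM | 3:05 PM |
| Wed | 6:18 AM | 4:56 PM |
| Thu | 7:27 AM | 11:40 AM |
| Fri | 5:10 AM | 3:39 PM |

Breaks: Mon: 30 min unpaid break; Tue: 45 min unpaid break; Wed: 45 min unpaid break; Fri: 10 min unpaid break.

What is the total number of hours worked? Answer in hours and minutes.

Mon: 7:10 AM–1:21 PM = 6 h 11 min; less 30 min break → 5 h 41 min
Tue: 7:27 AM–3:05 PM = 7 h 38 min; less 45 min break → 6 h 53 min
Wed: 6:18 AM–4:56 PM = 10 h 38 min; less 45 min break → 9 h 53 min
Thu: 7:27 AM–11:40 AM = 4 h 13 min
Fri: 5:10 AM–3:39 PM = 10 h 29 min; less 10 min break → 10 h 19 min
Total: 5 h 41 min + 6 h 53 min + 9 h 53 min + 4 h 13 min + 10 h 19 min = 36 h 59 min.

36 h 59 min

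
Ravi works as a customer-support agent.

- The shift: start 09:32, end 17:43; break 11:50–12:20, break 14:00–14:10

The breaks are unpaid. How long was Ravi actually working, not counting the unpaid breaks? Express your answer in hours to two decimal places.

7.52 hours

The shift: 09:32–17:43 = 8 h 11 min; less 40 min break → 7 h 31 min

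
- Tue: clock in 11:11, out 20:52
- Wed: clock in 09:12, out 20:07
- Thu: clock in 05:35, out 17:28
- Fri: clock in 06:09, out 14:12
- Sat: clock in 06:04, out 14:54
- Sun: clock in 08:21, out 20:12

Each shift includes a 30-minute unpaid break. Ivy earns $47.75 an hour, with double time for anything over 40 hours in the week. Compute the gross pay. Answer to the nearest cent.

Tue: 11:11–20:52 = 9 h 41 min; less 30 min break → 9 h 11 min
Wed: 09:12–20:07 = 10 h 55 min; less 30 min break → 10 h 25 min
Thu: 05:35–17:28 = 11 h 53 min; less 30 min break → 11 h 23 min
Fri: 06:09–14:12 = 8 h 3 min; less 30 min break → 7 h 33 min
Sat: 06:04–14:54 = 8 h 50 min; less 30 min break → 8 h 20 min
Sun: 08:21–20:12 = 11 h 51 min; less 30 min break → 11 h 21 min
Total worked: 58 h 13 min = 3493 min.
Regular 40 h 0 min = 2400 min at $47.75/h; overtime 18 h 13 min = 1093 min at $95.50/h.
Pay = (2400 × $47.75 + 1093 × $95.50) ÷ 60 = $3649.69.

$3649.69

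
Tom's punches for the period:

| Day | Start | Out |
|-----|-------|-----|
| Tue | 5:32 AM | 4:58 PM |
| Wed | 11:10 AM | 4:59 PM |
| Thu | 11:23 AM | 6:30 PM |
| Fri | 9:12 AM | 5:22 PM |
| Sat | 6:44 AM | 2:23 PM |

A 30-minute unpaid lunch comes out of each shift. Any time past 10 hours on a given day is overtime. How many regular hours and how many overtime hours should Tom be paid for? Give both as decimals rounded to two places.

Regular 36.75 hours, overtime 0.93 hours

Tue: 5:32 AM–4:58 PM = 11 h 26 min; less 30 min break → 10 h 56 min
Wed: 11:10 AM–4:59 PM = 5 h 49 min; less 30 min break → 5 h 19 min
Thu: 11:23 AM–6:30 PM = 7 h 7 min; less 30 min break → 6 h 37 min
Fri: 9:12 AM–5:22 PM = 8 h 10 min; less 30 min break → 7 h 40 min
Sat: 6:44 AM–2:23 PM = 7 h 39 min; less 30 min break → 7 h 9 min
Tue reg 10 h 0 min / OT 0 h 56 min; Wed reg 5 h 19 min / OT 0 h 0 min; Thu reg 6 h 37 min / OT 0 h 0 min; Fri reg 7 h 40 min / OT 0 h 0 min; Sat reg 7 h 9 min / OT 0 h 0 min.
Totals: regular 36 h 45 min, overtime 0 h 56 min.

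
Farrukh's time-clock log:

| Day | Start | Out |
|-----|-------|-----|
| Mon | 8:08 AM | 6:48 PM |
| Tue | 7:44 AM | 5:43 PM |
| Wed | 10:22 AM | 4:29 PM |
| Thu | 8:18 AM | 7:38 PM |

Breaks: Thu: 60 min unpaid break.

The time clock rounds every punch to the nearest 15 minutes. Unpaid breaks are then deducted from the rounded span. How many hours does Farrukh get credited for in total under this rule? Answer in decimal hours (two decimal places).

Mon: in 8:08 AM→8:15 AM, out 6:48 PM→6:45 PM; 10 h 30 min
Tue: in 7:44 AM→7:45 AM, out 5:43 PM→5:45 PM; 10 h 0 min
Wed: in 10:22 AM→10:15 AM, out 4:29 PM→4:30 PM; 6 h 15 min
Thu: in 8:18 AM→8:15 AM, out 7:38 PM→7:45 PM; 11 h 30 min − 60 min = 10 h 30 min
Total credited: 37 h 15 min.

37.25 hours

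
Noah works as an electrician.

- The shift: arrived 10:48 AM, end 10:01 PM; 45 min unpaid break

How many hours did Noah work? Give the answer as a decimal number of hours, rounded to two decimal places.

The shift: 10:48 AM–10:01 PM = 11 h 13 min; less 45 min break → 10 h 28 min

10.47 hours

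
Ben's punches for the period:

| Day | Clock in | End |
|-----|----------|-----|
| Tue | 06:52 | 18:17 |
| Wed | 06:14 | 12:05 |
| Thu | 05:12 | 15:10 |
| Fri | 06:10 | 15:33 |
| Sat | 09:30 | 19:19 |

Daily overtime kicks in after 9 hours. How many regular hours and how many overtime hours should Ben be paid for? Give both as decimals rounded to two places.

Tue: 06:52–18:17 = 11 h 25 min
Wed: 06:14–12:05 = 5 h 51 min
Thu: 05:12–15:10 = 9 h 58 min
Fri: 06:10–15:33 = 9 h 23 min
Sat: 09:30–19:19 = 9 h 49 min
Tue reg 9 h 0 min / OT 2 h 25 min; Wed reg 5 h 51 min / OT 0 h 0 min; Thu reg 9 h 0 min / OT 0 h 58 min; Fri reg 9 h 0 min / OT 0 h 23 min; Sat reg 9 h 0 min / OT 0 h 49 min.
Totals: regular 41 h 51 min, overtime 4 h 35 min.

Regular 41.85 hours, overtime 4.58 hours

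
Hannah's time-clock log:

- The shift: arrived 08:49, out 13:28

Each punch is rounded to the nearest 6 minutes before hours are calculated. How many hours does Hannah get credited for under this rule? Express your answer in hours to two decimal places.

4.70 hours

The shift: in 08:49→08:48, out 13:28→13:30; 4 h 42 min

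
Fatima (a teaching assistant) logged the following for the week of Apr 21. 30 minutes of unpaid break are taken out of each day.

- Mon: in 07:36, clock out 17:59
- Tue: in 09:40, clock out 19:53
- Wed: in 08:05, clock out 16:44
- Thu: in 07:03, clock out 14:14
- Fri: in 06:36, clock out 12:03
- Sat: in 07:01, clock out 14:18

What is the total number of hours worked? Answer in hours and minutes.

Mon: 07:36–17:59 = 10 h 23 min; less 30 min break → 9 h 53 min
Tue: 09:40–19:53 = 10 h 13 min; less 30 min break → 9 h 43 min
Wed: 08:05–16:44 = 8 h 39 min; less 30 min break → 8 h 9 min
Thu: 07:03–14:14 = 7 h 11 min; less 30 min break → 6 h 41 min
Fri: 06:36–12:03 = 5 h 27 min; less 30 min break → 4 h 57 min
Sat: 07:01–14:18 = 7 h 17 min; less 30 min break → 6 h 47 min
Total: 9 h 53 min + 9 h 43 min + 8 h 9 min + 6 h 41 min + 4 h 57 min + 6 h 47 min = 46 h 10 min.

46 h 10 min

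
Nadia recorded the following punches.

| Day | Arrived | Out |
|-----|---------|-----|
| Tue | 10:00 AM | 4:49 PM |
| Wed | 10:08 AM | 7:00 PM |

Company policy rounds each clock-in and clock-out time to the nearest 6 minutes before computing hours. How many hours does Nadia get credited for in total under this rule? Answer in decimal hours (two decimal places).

15.70 hours

Tue: in 10:00 AM→10:00 AM, out 4:49 PM→4:48 PM; 6 h 48 min
Wed: in 10:08 AM→10:06 AM, out 7:00 PM→7:00 PM; 8 h 54 min
Total credited: 15 h 42 min.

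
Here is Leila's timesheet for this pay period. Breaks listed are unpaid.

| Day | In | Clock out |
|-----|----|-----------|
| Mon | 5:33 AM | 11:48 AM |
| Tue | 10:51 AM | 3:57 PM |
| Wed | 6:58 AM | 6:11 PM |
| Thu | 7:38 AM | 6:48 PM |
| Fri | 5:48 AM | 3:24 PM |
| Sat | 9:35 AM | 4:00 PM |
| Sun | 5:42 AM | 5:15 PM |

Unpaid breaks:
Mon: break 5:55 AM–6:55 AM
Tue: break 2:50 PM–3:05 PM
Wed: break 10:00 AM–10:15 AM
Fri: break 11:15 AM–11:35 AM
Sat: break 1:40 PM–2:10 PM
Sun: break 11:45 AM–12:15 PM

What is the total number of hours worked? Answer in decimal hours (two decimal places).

58.47 hours

Mon: 5:33 AM–11:48 AM = 6 h 15 min; less 60 min break → 5 h 15 min
Tue: 10:51 AM–3:57 PM = 5 h 6 min; less 15 min break → 4 h 51 min
Wed: 6:58 AM–6:11 PM = 11 h 13 min; less 15 min break → 10 h 58 min
Thu: 7:38 AM–6:48 PM = 11 h 10 min
Fri: 5:48 AM–3:24 PM = 9 h 36 min; less 20 min break → 9 h 16 min
Sat: 9:35 AM–4:00 PM = 6 h 25 min; less 30 min break → 5 h 55 min
Sun: 5:42 AM–5:15 PM = 11 h 33 min; less 30 min break → 11 h 3 min
Total: 5 h 15 min + 4 h 51 min + 10 h 58 min + 11 h 10 min + 9 h 16 min + 5 h 55 min + 11 h 3 min = 58 h 28 min.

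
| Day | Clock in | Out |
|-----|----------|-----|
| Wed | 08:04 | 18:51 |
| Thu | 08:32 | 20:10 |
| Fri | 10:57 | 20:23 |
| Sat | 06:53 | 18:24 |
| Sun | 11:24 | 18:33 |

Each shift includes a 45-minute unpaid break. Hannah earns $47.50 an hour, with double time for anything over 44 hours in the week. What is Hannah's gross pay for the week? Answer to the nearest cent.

Wed: 08:04–18:51 = 10 h 47 min; less 45 min break → 10 h 2 min
Thu: 08:32–20:10 = 11 h 38 min; less 45 min break → 10 h 53 min
Fri: 10:57–20:23 = 9 h 26 min; less 45 min break → 8 h 41 min
Sat: 06:53–18:24 = 11 h 31 min; less 45 min break → 10 h 46 min
Sun: 11:24–18:33 = 7 h 9 min; less 45 min break → 6 h 24 min
Total worked: 46 h 46 min = 2806 min.
Regular 44 h 0 min = 2640 min at $47.50/h; overtime 2 h 46 min = 166 min at $95.00/h.
Pay = (2640 × $47.50 + 166 × $95.00) ÷ 60 = $2352.83.

$2352.83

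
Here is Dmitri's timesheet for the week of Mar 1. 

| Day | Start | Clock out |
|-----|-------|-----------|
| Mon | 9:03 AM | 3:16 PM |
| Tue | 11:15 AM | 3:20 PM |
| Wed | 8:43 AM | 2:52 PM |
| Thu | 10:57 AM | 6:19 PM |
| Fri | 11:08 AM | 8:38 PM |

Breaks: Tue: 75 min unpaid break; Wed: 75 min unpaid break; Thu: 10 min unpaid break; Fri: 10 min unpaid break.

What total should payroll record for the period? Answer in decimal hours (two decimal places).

Mon: 9:03 AM–3:16 PM = 6 h 13 min
Tue: 11:15 AM–3:20 PM = 4 h 5 min; less 75 min break → 2 h 50 min
Wed: 8:43 AM–2:52 PM = 6 h 9 min; less 75 min break → 4 h 54 min
Thu: 10:57 AM–6:19 PM = 7 h 22 min; less 10 min break → 7 h 12 min
Fri: 11:08 AM–8:38 PM = 9 h 30 min; less 10 min break → 9 h 20 min
Total: 6 h 13 min + 2 h 50 min + 4 h 54 min + 7 h 12 min + 9 h 20 min = 30 h 29 min.

30.48 hours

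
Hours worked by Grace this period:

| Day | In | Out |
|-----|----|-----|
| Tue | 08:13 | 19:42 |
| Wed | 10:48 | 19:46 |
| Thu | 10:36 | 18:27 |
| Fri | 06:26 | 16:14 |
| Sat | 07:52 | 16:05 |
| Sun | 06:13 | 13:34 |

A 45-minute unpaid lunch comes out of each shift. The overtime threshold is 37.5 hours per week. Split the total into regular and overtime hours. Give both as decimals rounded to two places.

Regular 37.50 hours, overtime 11.67 hours

Tue: 08:13–19:42 = 11 h 29 min; less 45 min break → 10 h 44 min
Wed: 10:48–19:46 = 8 h 58 min; less 45 min break → 8 h 13 min
Thu: 10:36–18:27 = 7 h 51 min; less 45 min break → 7 h 6 min
Fri: 06:26–16:14 = 9 h 48 min; less 45 min break → 9 h 3 min
Sat: 07:52–16:05 = 8 h 13 min; less 45 min break → 7 h 28 min
Sun: 06:13–13:34 = 7 h 21 min; less 45 min break → 6 h 36 min
Total worked: 49 h 10 min = 49.17 h.
Threshold 37.5 h → overtime 11 h 40 min, regular 37 h 30 min.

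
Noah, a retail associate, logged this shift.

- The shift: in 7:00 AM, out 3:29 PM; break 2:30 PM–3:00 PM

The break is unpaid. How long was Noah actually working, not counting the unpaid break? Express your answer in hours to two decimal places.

The shift: 7:00 AM–3:29 PM = 8 h 29 min; less 30 min break → 7 h 59 min

7.98 hours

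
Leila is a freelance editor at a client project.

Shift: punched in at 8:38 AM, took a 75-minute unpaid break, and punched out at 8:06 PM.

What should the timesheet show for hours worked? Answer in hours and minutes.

10 h 13 min

Shift: 8:38 AM–8:06 PM = 11 h 28 min; less 75 min break → 10 h 13 min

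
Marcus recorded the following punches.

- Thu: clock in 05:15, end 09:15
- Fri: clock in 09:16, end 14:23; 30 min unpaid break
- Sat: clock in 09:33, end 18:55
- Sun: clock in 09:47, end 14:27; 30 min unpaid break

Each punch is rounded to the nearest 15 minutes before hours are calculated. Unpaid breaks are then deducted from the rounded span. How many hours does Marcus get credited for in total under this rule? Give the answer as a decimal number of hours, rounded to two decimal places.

Thu: in 05:15→05:15, out 09:15→09:15; 4 h 0 min
Fri: in 09:16→09:15, out 14:23→14:30; 5 h 15 min − 30 min = 4 h 45 min
Sat: in 09:33→09:30, out 18:55→19:00; 9 h 30 min
Sun: in 09:47→09:45, out 14:27→14:30; 4 h 45 min − 30 min = 4 h 15 min
Total credited: 22 h 30 min.

22.50 hours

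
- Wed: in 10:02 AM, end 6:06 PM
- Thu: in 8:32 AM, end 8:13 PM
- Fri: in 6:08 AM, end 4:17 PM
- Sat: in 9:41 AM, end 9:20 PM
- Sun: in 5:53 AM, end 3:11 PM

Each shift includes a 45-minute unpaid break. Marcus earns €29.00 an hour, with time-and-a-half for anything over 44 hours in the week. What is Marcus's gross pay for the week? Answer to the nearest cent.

€1410.85

Wed: 10:02 AM–6:06 PM = 8 h 4 min; less 45 min break → 7 h 19 min
Thu: 8:32 AM–8:13 PM = 11 h 41 min; less 45 min break → 10 h 56 min
Fri: 6:08 AM–4:17 PM = 10 h 9 min; less 45 min break → 9 h 24 min
Sat: 9:41 AM–9:20 PM = 11 h 39 min; less 45 min break → 10 h 54 min
Sun: 5:53 AM–3:11 PM = 9 h 18 min; less 45 min break → 8 h 33 min
Total worked: 47 h 6 min = 2826 min.
Regular 44 h 0 min = 2640 min at €29.00/h; overtime 3 h 6 min = 186 min at €43.50/h.
Pay = (2640 × €29.00 + 186 × €43.50) ÷ 60 = €1410.85.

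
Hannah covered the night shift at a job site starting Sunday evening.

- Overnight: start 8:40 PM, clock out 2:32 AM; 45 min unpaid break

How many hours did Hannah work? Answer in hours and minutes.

5 h 7 min

Overnight: 8:40 PM → midnight = 3 h 20 min; midnight → 2:32 AM = 2 h 32 min; span 5 h 52 min; less 45 min break → 5 h 7 min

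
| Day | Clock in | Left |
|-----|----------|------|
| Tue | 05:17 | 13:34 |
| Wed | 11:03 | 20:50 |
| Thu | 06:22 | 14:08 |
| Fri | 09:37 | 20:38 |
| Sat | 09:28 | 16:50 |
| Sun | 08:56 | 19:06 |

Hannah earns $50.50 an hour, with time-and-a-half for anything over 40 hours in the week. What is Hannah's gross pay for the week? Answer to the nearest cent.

$3109.54

Tue: 05:17–13:34 = 8 h 17 min
Wed: 11:03–20:50 = 9 h 47 min
Thu: 06:22–14:08 = 7 h 46 min
Fri: 09:37–20:38 = 11 h 1 min
Sat: 09:28–16:50 = 7 h 22 min
Sun: 08:56–19:06 = 10 h 10 min
Total worked: 54 h 23 min = 3263 min.
Regular 40 h 0 min = 2400 min at $50.50/h; overtime 14 h 23 min = 863 min at $75.75/h.
Pay = (2400 × $50.50 + 863 × $75.75) ÷ 60 = $3109.54.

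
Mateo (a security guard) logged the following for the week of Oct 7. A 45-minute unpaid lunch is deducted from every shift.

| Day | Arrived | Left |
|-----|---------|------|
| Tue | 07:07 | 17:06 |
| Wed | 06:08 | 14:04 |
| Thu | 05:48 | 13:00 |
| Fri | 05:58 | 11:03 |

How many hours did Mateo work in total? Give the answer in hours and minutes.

Tue: 07:07–17:06 = 9 h 59 min; less 45 min break → 9 h 14 min
Wed: 06:08–14:04 = 7 h 56 min; less 45 min break → 7 h 11 min
Thu: 05:48–13:00 = 7 h 12 min; less 45 min break → 6 h 27 min
Fri: 05:58–11:03 = 5 h 5 min; less 45 min break → 4 h 20 min
Total: 9 h 14 min + 7 h 11 min + 6 h 27 min + 4 h 20 min = 27 h 12 min.

27 h 12 min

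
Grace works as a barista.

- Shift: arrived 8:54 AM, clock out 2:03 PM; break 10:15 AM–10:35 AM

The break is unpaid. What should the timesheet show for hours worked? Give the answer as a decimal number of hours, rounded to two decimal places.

4.82 hours

Shift: 8:54 AM–2:03 PM = 5 h 9 min; less 20 min break → 4 h 49 min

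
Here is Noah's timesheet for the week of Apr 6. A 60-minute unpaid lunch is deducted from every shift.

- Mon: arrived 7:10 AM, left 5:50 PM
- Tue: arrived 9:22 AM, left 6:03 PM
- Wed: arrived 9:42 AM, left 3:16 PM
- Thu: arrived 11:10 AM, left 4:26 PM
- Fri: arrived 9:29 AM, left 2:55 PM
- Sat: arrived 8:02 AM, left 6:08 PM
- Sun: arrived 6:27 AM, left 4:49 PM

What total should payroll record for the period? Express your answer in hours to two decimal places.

Mon: 7:10 AM–5:50 PM = 10 h 40 min; less 60 min break → 9 h 40 min
Tue: 9:22 AM–6:03 PM = 8 h 41 min; less 60 min break → 7 h 41 min
Wed: 9:42 AM–3:16 PM = 5 h 34 min; less 60 min break → 4 h 34 min
Thu: 11:10 AM–4:26 PM = 5 h 16 min; less 60 min break → 4 h 16 min
Fri: 9:29 AM–2:55 PM = 5 h 26 min; less 60 min break → 4 h 26 min
Sat: 8:02 AM–6:08 PM = 10 h 6 min; less 60 min break → 9 h 6 min
Sun: 6:27 AM–4:49 PM = 10 h 22 min; less 60 min break → 9 h 22 min
Total: 9 h 40 min + 7 h 41 min + 4 h 34 min + 4 h 16 min + 4 h 26 min + 9 h 6 min + 9 h 22 min = 49 h 5 min.

49.08 hours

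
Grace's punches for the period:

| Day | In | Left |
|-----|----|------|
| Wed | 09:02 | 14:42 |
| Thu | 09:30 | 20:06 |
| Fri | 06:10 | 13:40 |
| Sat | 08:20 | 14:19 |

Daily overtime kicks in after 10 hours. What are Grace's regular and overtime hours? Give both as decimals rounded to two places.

Regular 29.15 hours, overtime 0.60 hours

Wed: 09:02–14:42 = 5 h 40 min
Thu: 09:30–20:06 = 10 h 36 min
Fri: 06:10–13:40 = 7 h 30 min
Sat: 08:20–14:19 = 5 h 59 min
Wed reg 5 h 40 min / OT 0 h 0 min; Thu reg 10 h 0 min / OT 0 h 36 min; Fri reg 7 h 30 min / OT 0 h 0 min; Sat reg 5 h 59 min / OT 0 h 0 min.
Totals: regular 29 h 9 min, overtime 0 h 36 min.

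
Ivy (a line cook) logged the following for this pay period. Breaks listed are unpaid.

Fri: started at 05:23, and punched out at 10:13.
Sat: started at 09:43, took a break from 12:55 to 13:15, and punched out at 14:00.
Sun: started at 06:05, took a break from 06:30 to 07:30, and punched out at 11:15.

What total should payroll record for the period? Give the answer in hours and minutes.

Fri: 05:23–10:13 = 4 h 50 min
Sat: 09:43–14:00 = 4 h 17 min; less 20 min break → 3 h 57 min
Sun: 06:05–11:15 = 5 h 10 min; less 60 min break → 4 h 10 min
Total: 4 h 50 min + 3 h 57 min + 4 h 10 min = 12 h 57 min.

12 h 57 min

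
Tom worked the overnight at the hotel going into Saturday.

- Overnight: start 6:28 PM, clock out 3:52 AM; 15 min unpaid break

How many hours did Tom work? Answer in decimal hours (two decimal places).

Overnight: 6:28 PM → midnight = 5 h 32 min; midnight → 3:52 AM = 3 h 52 min; span 9 h 24 min; less 15 min break → 9 h 9 min

9.15 hours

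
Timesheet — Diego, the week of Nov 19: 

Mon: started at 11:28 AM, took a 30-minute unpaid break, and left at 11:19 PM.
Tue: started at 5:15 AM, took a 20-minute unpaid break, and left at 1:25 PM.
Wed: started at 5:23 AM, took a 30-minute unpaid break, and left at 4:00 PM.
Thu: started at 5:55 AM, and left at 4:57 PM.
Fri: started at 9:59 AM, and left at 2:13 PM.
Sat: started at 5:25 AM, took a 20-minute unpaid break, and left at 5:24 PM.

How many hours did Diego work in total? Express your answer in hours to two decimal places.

Mon: 11:28 AM–11:19 PM = 11 h 51 min; less 30 min break → 11 h 21 min
Tue: 5:15 AM–1:25 PM = 8 h 10 min; less 20 min break → 7 h 50 min
Wed: 5:23 AM–4:00 PM = 10 h 37 min; less 30 min break → 10 h 7 min
Thu: 5:55 AM–4:57 PM = 11 h 2 min
Fri: 9:59 AM–2:13 PM = 4 h 14 min
Sat: 5:25 AM–5:24 PM = 11 h 59 min; less 20 min break → 11 h 39 min
Total: 11 h 21 min + 7 h 50 min + 10 h 7 min + 11 h 2 min + 4 h 14 min + 11 h 39 min = 56 h 13 min.

56.22 hours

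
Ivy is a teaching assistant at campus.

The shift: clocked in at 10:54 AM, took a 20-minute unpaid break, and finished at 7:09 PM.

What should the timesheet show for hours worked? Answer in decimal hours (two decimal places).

7.92 hours

The shift: 10:54 AM–7:09 PM = 8 h 15 min; less 20 min break → 7 h 55 min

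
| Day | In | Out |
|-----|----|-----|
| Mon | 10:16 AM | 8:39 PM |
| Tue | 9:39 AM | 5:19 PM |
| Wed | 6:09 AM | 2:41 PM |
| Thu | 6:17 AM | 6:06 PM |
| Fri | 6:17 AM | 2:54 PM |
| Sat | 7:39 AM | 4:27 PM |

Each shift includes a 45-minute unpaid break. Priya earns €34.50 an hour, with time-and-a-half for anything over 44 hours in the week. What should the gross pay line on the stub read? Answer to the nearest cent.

Mon: 10:16 AM–8:39 PM = 10 h 23 min; less 45 min break → 9 h 38 min
Tue: 9:39 AM–5:19 PM = 7 h 40 min; less 45 min break → 6 h 55 min
Wed: 6:09 AM–2:41 PM = 8 h 32 min; less 45 min break → 7 h 47 min
Thu: 6:17 AM–6:06 PM = 11 h 49 min; less 45 min break → 11 h 4 min
Fri: 6:17 AM–2:54 PM = 8 h 37 min; less 45 min break → 7 h 52 min
Sat: 7:39 AM–4:27 PM = 8 h 48 min; less 45 min break → 8 h 3 min
Total worked: 51 h 19 min = 3079 min.
Regular 44 h 0 min = 2640 min at €34.50/h; overtime 7 h 19 min = 439 min at €51.75/h.
Pay = (2640 × €34.50 + 439 × €51.75) ÷ 60 = €1896.64.

€1896.64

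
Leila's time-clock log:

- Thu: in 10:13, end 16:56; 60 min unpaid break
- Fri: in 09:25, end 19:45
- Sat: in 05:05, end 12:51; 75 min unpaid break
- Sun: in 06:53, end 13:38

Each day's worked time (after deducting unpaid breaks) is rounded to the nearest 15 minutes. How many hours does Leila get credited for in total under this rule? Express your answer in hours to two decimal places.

29.25 hours

Thu: 10:13–16:56 = 6 h 43 min − 60 min = 5 h 43 min → rounds to 5 h 45 min
Fri: 09:25–19:45 = 10 h 20 min → rounds to 10 h 15 min
Sat: 05:05–12:51 = 7 h 46 min − 75 min = 6 h 31 min → rounds to 6 h 30 min
Sun: 06:53–13:38 = 6 h 45 min → rounds to 6 h 45 min
Total credited: 29 h 15 min.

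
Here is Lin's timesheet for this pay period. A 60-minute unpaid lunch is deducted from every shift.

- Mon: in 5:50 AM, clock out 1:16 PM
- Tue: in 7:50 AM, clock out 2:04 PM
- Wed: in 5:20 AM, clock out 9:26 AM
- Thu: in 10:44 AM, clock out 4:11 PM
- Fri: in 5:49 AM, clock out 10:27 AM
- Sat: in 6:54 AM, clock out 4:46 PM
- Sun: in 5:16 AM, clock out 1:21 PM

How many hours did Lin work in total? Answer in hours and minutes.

Mon: 5:50 AM–1:16 PM = 7 h 26 min; less 60 min break → 6 h 26 min
Tue: 7:50 AM–2:04 PM = 6 h 14 min; less 60 min break → 5 h 14 min
Wed: 5:20 AM–9:26 AM = 4 h 6 min; less 60 min break → 3 h 6 min
Thu: 10:44 AM–4:11 PM = 5 h 27 min; less 60 min break → 4 h 27 min
Fri: 5:49 AM–10:27 AM = 4 h 38 min; less 60 min break → 3 h 38 min
Sat: 6:54 AM–4:46 PM = 9 h 52 min; less 60 min break → 8 h 52 min
Sun: 5:16 AM–1:21 PM = 8 h 5 min; less 60 min break → 7 h 5 min
Total: 6 h 26 min + 5 h 14 min + 3 h 6 min + 4 h 27 min + 3 h 38 min + 8 h 52 min + 7 h 5 min = 38 h 48 min.

38 h 48 min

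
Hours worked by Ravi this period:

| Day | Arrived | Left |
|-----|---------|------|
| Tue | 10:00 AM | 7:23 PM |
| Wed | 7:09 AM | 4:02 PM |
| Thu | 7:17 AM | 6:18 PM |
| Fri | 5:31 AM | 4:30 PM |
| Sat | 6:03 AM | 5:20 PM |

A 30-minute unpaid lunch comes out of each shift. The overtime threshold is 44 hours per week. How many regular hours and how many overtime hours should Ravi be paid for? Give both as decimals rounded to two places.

Regular 44.00 hours, overtime 5.05 hours

Tue: 10:00 AM–7:23 PM = 9 h 23 min; less 30 min break → 8 h 53 min
Wed: 7:09 AM–4:02 PM = 8 h 53 min; less 30 min break → 8 h 23 min
Thu: 7:17 AM–6:18 PM = 11 h 1 min; less 30 min break → 10 h 31 min
Fri: 5:31 AM–4:30 PM = 10 h 59 min; less 30 min break → 10 h 29 min
Sat: 6:03 AM–5:20 PM = 11 h 17 min; less 30 min break → 10 h 47 min
Total worked: 49 h 3 min = 49.05 h.
Threshold 44 h → overtime 5 h 3 min, regular 44 h 0 min.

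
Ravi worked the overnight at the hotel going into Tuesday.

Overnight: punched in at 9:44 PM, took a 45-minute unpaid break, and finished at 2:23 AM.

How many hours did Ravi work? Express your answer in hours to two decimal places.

3.90 hours

Overnight: 9:44 PM → midnight = 2 h 16 min; midnight → 2:23 AM = 2 h 23 min; span 4 h 39 min; less 45 min break → 3 h 54 min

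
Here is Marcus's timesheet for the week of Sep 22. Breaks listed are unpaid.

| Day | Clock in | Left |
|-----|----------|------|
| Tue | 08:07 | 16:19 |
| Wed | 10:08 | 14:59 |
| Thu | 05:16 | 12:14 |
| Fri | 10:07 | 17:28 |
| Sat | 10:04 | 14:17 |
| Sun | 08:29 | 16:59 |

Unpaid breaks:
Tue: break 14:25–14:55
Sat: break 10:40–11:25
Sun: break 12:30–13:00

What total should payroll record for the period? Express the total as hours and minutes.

Tue: 08:07–16:19 = 8 h 12 min; less 30 min break → 7 h 42 min
Wed: 10:08–14:59 = 4 h 51 min
Thu: 05:16–12:14 = 6 h 58 min
Fri: 10:07–17:28 = 7 h 21 min
Sat: 10:04–14:17 = 4 h 13 min; less 45 min break → 3 h 28 min
Sun: 08:29–16:59 = 8 h 30 min; less 30 min break → 8 h 0 min
Total: 7 h 42 min + 4 h 51 min + 6 h 58 min + 7 h 21 min + 3 h 28 min + 8 h 0 min = 38 h 20 min.

38 h 20 min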